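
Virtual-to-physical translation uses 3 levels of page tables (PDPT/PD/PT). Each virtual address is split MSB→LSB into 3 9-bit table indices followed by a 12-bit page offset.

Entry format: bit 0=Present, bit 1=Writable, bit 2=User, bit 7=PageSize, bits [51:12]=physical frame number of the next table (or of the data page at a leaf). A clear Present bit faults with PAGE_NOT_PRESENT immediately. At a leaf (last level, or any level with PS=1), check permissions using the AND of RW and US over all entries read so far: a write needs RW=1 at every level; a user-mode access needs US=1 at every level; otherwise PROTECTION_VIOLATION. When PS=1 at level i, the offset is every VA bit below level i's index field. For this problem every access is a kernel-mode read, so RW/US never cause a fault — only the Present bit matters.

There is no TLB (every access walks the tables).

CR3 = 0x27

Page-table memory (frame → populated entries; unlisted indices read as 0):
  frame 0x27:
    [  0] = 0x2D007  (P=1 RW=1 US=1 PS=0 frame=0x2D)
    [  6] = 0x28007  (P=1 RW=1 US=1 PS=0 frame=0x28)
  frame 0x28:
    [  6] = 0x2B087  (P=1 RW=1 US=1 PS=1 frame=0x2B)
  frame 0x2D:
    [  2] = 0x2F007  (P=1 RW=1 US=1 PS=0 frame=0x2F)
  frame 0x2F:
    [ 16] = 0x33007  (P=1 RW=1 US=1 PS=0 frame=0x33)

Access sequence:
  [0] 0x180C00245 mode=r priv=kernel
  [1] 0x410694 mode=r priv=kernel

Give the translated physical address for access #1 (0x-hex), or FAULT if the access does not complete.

Trace:
#0 VA=0x180C00245 (r,kernel):
  L0 @0x27[6] → 0x28007  P=1,RW=1,US=1,PS=0
  L1 @0x28[6] → 0x2B087  P=1,RW=1,US=1,PS=1
  ✓ 0x2B245 (huge @L1)  — 2 lookups
#1 VA=0x410694 (r,kernel):
  L0 @0x27[0] → 0x2D007  P=1,RW=1,US=1,PS=0
  L1 @0x2D[2] → 0x2F007  P=1,RW=1,US=1,PS=0
  L2 @0x2F[16] → 0x33007  P=1,RW=1,US=1,PS=0
  ✓ 0x33694  — 3 lookups

Access #1 PA: 0x33694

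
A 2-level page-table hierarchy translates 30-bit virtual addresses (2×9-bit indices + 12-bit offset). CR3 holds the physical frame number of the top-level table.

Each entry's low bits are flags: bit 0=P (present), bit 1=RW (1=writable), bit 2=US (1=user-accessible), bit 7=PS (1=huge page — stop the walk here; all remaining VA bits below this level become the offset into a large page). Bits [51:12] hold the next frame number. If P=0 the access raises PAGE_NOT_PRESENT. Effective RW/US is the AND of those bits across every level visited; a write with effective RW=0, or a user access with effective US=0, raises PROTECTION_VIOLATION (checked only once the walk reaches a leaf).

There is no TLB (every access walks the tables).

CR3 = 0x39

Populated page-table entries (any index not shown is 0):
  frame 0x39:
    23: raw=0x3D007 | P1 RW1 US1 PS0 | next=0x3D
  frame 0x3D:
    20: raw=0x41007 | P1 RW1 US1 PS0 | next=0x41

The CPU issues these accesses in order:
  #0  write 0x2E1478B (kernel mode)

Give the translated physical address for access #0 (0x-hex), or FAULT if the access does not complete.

Trace:
#0 VA=0x2E1478B (w,kernel):
  L0: frame=0x39 idx=23 entry=0x3D007 [P=1 RW=1 US=1 PS=0]
  L1: frame=0x3D idx=20 entry=0x41007 [P=1 RW=1 US=1 PS=0]
  ✓ 0x4178B  — 2 lookups

Access #0 PA: 0x4178B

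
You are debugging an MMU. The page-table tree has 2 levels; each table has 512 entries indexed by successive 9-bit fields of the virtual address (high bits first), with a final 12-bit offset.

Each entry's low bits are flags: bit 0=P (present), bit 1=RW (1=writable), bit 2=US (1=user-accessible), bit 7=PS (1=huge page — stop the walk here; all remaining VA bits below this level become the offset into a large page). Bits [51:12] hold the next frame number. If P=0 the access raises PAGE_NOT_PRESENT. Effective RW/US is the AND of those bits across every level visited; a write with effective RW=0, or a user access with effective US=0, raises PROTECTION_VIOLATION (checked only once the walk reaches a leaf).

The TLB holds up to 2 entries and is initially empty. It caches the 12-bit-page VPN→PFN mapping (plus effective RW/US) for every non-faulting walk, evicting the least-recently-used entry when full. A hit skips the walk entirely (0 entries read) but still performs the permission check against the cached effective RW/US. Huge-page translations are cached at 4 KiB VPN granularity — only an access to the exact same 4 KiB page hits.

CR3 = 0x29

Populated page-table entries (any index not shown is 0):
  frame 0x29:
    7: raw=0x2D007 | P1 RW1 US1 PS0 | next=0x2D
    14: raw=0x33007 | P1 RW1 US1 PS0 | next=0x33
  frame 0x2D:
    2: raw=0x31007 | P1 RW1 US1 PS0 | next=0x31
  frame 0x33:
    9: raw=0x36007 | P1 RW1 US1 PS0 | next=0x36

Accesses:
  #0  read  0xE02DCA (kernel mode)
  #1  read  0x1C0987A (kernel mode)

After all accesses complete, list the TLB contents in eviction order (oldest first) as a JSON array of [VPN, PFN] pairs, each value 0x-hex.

Walk each access:
#0 VA=0xE02DCA (r,kernel):
  L0: frame=0x29 idx=7 entry=0x2D007 [P=1 RW=1 US=1 PS=0]
  L1: frame=0x2D idx=2 entry=0x31007 [P=1 RW=1 US=1 PS=0]
  → PA=0x31DCA  (2 entries read)
#1 VA=0x1C0987A (r,kernel):
  L0: frame=0x29 idx=14 entry=0x33007 [P=1 RW=1 US=1 PS=0]
  L1: frame=0x33 idx=9 entry=0x36007 [P=1 RW=1 US=1 PS=0]
  → PA=0x3687A  (2 entries read)

TLB: [["0xE02", "0x31"], ["0x1C09", "0x36"]]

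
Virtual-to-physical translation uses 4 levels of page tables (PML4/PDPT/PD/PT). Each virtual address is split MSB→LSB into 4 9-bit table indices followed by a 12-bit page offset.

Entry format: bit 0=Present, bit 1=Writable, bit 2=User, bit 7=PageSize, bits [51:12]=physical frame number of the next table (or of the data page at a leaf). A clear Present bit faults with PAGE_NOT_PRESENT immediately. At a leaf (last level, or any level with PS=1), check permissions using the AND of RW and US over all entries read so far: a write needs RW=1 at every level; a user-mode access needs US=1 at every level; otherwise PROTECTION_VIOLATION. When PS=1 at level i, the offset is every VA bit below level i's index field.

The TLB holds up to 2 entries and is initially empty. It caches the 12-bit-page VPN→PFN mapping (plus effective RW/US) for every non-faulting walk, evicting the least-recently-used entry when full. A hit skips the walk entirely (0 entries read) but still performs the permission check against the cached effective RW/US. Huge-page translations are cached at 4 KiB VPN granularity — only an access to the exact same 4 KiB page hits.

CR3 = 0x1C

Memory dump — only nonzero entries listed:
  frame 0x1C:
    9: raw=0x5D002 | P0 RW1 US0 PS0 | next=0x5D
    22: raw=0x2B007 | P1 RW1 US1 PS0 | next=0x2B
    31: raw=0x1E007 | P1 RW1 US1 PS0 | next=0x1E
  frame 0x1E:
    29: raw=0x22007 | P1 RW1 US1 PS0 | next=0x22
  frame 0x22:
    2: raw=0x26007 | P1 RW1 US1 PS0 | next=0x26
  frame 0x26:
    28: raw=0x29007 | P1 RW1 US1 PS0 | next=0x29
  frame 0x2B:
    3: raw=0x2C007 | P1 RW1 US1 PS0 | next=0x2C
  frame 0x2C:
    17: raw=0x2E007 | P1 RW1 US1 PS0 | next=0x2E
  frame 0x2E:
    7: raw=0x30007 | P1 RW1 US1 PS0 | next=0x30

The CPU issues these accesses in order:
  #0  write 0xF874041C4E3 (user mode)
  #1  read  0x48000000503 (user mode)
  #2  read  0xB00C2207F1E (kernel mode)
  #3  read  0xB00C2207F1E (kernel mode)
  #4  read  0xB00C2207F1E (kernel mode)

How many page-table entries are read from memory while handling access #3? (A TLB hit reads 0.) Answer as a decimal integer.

Walk each access:
#0 VA=0xF874041C4E3 (w,user):
  lvl0: tbl 0x1C, slot 31 ⇒ 0x1E007 (P1/RW1/US1/PS0)
  lvl1: tbl 0x1E, slot 29 ⇒ 0x22007 (P1/RW1/US1/PS0)
  lvl2: tbl 0x22, slot 2 ⇒ 0x26007 (P1/RW1/US1/PS0)
  lvl3: tbl 0x26, slot 28 ⇒ 0x29007 (P1/RW1/US1/PS0)
  → PA=0x294E3  (4 entries read)
#1 VA=0x48000000503 (r,user):
  lvl0: tbl 0x1C, slot 9 ⇒ 0x5D002 (P0/RW1/US0/PS0)
  ✗ PAGE_NOT_PRESENT  [1 reads]
#2 VA=0xB00C2207F1E (r,kernel):
  lvl0: tbl 0x1C, slot 22 ⇒ 0x2B007 (P1/RW1/US1/PS0)
  lvl1: tbl 0x2B, slot 3 ⇒ 0x2C007 (P1/RW1/US1/PS0)
  lvl2: tbl 0x2C, slot 17 ⇒ 0x2E007 (P1/RW1/US1/PS0)
  lvl3: tbl 0x2E, slot 7 ⇒ 0x30007 (P1/RW1/US1/PS0)
  → PA=0x30F1E  (4 entries read)
#3 VA=0xB00C2207F1E (r,kernel):
  TLB hit vpn=0xB00C2207 → PA=0x30F1E
#4 VA=0xB00C2207F1E (r,kernel):
  TLB hit vpn=0xB00C2207 → PA=0x30F1E

Entries read for #3: 0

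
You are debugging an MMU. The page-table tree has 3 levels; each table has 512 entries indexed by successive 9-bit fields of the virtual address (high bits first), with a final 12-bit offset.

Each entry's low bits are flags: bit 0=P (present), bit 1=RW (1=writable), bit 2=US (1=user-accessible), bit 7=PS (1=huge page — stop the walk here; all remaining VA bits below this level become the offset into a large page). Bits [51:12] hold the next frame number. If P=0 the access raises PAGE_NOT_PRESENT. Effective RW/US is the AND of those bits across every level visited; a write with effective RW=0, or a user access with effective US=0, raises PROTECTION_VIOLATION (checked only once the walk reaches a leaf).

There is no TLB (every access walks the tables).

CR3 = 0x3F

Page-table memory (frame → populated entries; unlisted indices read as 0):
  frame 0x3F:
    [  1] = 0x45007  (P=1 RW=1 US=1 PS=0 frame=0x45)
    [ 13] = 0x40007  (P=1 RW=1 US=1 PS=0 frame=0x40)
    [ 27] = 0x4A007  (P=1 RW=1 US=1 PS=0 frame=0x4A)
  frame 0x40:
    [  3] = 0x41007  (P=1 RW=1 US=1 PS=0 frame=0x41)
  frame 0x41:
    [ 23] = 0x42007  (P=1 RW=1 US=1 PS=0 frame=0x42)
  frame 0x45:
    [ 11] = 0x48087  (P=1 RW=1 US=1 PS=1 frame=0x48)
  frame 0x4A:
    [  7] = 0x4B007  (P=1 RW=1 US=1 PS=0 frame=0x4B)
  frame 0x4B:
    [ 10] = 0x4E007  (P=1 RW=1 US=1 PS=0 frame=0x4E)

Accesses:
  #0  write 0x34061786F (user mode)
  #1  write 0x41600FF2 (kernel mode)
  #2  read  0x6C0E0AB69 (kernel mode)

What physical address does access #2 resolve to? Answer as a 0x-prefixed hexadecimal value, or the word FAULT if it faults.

Trace:
#0 VA=0x34061786F (w,user):
  lvl0: tbl 0x3F, slot 13 ⇒ 0x40007 (P1/RW1/US1/PS0)
  lvl1: tbl 0x40, slot 3 ⇒ 0x41007 (P1/RW1/US1/PS0)
  lvl2: tbl 0x41, slot 23 ⇒ 0x42007 (P1/RW1/US1/PS0)
  ✓ 0x4286F  — 3 lookups
#1 VA=0x41600FF2 (w,kernel):
  lvl0: tbl 0x3F, slot 1 ⇒ 0x45007 (P1/RW1/US1/PS0)
  lvl1: tbl 0x45, slot 11 ⇒ 0x48087 (P1/RW1/US1/PS1)
  ✓ 0x48FF2 (huge @L1)  — 2 lookups
#2 VA=0x6C0E0AB69 (r,kernel):
  lvl0: tbl 0x3F, slot 27 ⇒ 0x4A007 (P1/RW1/US1/PS0)
  lvl1: tbl 0x4A, slot 7 ⇒ 0x4B007 (P1/RW1/US1/PS0)
  lvl2: tbl 0x4B, slot 10 ⇒ 0x4E007 (P1/RW1/US1/PS0)
  ✓ 0x4EB69  — 3 lookups

Access #2 PA: 0x4EB69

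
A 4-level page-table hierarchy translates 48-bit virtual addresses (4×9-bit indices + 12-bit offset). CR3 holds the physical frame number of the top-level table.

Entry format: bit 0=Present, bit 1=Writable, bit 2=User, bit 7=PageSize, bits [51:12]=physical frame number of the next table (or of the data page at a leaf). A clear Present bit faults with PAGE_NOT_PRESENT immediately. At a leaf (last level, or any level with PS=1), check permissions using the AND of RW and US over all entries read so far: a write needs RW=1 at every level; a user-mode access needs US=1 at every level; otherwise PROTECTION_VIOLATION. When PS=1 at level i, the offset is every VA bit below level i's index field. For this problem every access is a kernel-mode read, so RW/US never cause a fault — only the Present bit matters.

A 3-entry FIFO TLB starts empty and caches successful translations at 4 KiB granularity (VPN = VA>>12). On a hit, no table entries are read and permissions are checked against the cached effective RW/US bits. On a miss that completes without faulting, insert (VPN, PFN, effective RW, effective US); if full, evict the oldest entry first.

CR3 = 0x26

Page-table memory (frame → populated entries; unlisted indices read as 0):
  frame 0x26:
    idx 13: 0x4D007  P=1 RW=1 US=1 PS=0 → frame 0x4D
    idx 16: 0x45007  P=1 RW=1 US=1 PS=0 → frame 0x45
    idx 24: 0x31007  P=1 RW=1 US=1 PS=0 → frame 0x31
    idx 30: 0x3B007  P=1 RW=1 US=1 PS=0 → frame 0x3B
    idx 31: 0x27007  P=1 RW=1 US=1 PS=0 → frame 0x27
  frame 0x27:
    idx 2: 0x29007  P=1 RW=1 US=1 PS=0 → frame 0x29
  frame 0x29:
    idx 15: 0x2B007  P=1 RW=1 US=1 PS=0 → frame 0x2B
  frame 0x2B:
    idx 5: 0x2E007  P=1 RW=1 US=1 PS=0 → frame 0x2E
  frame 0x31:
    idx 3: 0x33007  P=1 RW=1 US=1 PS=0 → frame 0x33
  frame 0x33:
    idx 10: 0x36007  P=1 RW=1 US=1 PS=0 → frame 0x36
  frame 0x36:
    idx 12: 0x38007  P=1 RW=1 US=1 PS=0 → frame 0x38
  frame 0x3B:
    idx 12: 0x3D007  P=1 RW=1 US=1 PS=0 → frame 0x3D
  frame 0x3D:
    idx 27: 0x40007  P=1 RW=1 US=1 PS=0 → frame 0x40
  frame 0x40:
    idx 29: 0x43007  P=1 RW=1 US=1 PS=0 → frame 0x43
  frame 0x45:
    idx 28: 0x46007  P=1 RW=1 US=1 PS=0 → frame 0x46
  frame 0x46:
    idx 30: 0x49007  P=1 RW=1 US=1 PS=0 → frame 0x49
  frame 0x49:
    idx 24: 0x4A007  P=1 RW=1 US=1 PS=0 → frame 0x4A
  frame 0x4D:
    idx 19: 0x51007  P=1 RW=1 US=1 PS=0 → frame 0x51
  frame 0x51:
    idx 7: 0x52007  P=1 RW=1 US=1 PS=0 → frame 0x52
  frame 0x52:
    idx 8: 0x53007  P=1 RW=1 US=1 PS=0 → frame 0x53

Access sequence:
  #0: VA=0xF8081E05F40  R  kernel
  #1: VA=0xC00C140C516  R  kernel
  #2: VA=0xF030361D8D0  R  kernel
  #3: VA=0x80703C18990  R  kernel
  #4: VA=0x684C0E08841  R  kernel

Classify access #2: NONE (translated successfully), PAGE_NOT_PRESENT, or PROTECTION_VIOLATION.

Per-access translation:
#0 VA=0xF8081E05F40 (r,kernel):
  L0: frame=0x26 idx=31 entry=0x27007 [P=1 RW=1 US=1 PS=0]
  L1: frame=0x27 idx=2 entry=0x29007 [P=1 RW=1 US=1 PS=0]
  L2: frame=0x29 idx=15 entry=0x2B007 [P=1 RW=1 US=1 PS=0]
  L3: frame=0x2B idx=5 entry=0x2E007 [P=1 RW=1 US=1 PS=0]
  ⇒ phys 0x2EF40  [4 reads]
#1 VA=0xC00C140C516 (r,kernel):
  L0: frame=0x26 idx=24 entry=0x31007 [P=1 RW=1 US=1 PS=0]
  L1: frame=0x31 idx=3 entry=0x33007 [P=1 RW=1 US=1 PS=0]
  L2: frame=0x33 idx=10 entry=0x36007 [P=1 RW=1 US=1 PS=0]
  L3: frame=0x36 idx=12 entry=0x38007 [P=1 RW=1 US=1 PS=0]
  ⇒ phys 0x38516  [4 reads]
#2 VA=0xF030361D8D0 (r,kernel):
  L0: frame=0x26 idx=30 entry=0x3B007 [P=1 RW=1 US=1 PS=0]
  L1: frame=0x3B idx=12 entry=0x3D007 [P=1 RW=1 US=1 PS=0]
  L2: frame=0x3D idx=27 entry=0x40007 [P=1 RW=1 US=1 PS=0]
  L3: frame=0x40 idx=29 entry=0x43007 [P=1 RW=1 US=1 PS=0]
  ⇒ phys 0x438D0  [4 reads]
#3 VA=0x80703C18990 (r,kernel):
  L0: frame=0x26 idx=16 entry=0x45007 [P=1 RW=1 US=1 PS=0]
  L1: frame=0x45 idx=28 entry=0x46007 [P=1 RW=1 US=1 PS=0]
  L2: frame=0x46 idx=30 entry=0x49007 [P=1 RW=1 US=1 PS=0]
  L3: frame=0x49 idx=24 entry=0x4A007 [P=1 RW=1 US=1 PS=0]
  ⇒ phys 0x4A990  [4 reads]
#4 VA=0x684C0E08841 (r,kernel):
  L0: frame=0x26 idx=13 entry=0x4D007 [P=1 RW=1 US=1 PS=0]
  L1: frame=0x4D idx=19 entry=0x51007 [P=1 RW=1 US=1 PS=0]
  L2: frame=0x51 idx=7 entry=0x52007 [P=1 RW=1 US=1 PS=0]
  L3: frame=0x52 idx=8 entry=0x53007 [P=1 RW=1 US=1 PS=0]
  ⇒ phys 0x53841  [4 reads]

Access #2 fault: NONE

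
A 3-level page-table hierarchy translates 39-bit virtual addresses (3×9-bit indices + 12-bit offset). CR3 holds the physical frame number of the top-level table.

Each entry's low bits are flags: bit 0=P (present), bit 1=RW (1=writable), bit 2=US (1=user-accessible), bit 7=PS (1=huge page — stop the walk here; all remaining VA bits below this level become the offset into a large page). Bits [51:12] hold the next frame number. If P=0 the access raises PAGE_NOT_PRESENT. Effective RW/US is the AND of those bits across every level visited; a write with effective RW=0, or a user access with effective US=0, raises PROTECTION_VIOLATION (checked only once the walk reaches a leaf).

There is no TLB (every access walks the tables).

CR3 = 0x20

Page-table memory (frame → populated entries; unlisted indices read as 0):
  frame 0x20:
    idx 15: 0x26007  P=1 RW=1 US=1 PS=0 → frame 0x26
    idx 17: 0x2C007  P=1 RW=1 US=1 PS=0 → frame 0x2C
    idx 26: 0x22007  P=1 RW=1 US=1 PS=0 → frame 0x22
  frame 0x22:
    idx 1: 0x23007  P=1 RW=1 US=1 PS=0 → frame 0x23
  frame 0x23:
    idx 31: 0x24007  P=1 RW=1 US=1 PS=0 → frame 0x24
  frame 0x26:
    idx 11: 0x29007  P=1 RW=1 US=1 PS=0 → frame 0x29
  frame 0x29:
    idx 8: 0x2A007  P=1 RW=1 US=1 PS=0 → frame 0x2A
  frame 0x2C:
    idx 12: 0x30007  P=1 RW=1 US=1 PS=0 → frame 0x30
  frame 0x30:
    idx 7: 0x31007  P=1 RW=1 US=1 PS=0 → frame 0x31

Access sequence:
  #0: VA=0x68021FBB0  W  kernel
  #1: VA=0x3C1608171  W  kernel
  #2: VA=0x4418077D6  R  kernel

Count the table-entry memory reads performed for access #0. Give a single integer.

Trace:
#0 VA=0x68021FBB0 (w,kernel):
  L0: frame=0x20 idx=26 entry=0x22007 [P=1 RW=1 US=1 PS=0]
  L1: frame=0x22 idx=1 entry=0x23007 [P=1 RW=1 US=1 PS=0]
  L2: frame=0x23 idx=31 entry=0x24007 [P=1 RW=1 US=1 PS=0]
  ⇒ phys 0x24BB0  [3 reads]
#1 VA=0x3C1608171 (w,kernel):
  L0: frame=0x20 idx=15 entry=0x26007 [P=1 RW=1 US=1 PS=0]
  L1: frame=0x26 idx=11 entry=0x29007 [P=1 RW=1 US=1 PS=0]
  L2: frame=0x29 idx=8 entry=0x2A007 [P=1 RW=1 US=1 PS=0]
  ⇒ phys 0x2A171  [3 reads]
#2 VA=0x4418077D6 (r,kernel):
  L0: frame=0x20 idx=17 entry=0x2C007 [P=1 RW=1 US=1 PS=0]
  L1: frame=0x2C idx=12 entry=0x30007 [P=1 RW=1 US=1 PS=0]
  L2: frame=0x30 idx=7 entry=0x31007 [P=1 RW=1 US=1 PS=0]
  ⇒ phys 0x317D6  [3 reads]

Entries read for #0: 3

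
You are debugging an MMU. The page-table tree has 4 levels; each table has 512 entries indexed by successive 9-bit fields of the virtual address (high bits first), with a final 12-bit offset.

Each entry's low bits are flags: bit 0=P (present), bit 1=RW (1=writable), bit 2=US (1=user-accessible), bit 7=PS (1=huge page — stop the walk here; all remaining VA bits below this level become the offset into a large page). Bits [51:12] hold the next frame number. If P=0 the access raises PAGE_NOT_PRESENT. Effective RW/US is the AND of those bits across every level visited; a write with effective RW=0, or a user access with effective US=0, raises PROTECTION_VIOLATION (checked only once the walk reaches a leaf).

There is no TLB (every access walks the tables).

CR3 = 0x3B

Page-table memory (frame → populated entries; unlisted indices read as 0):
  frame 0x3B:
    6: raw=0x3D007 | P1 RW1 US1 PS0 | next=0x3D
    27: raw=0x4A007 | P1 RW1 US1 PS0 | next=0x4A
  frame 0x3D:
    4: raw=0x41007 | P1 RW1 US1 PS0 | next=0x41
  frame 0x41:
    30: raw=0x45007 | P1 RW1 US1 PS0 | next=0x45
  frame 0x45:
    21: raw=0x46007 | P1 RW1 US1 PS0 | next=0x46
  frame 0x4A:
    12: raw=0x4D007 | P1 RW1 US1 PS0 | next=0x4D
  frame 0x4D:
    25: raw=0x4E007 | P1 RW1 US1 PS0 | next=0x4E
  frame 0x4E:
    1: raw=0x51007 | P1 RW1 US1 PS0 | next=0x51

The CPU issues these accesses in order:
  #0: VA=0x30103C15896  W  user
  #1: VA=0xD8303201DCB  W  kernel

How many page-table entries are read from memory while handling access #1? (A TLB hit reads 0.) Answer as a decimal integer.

Trace:
#0 VA=0x30103C15896 (w,user):
  L0: frame=0x3B idx=6 entry=0x3D007 [P=1 RW=1 US=1 PS=0]
  L1: frame=0x3D idx=4 entry=0x41007 [P=1 RW=1 US=1 PS=0]
  L2: frame=0x41 idx=30 entry=0x45007 [P=1 RW=1 US=1 PS=0]
  L3: frame=0x45 idx=21 entry=0x46007 [P=1 RW=1 US=1 PS=0]
  ✓ 0x46896  — 4 lookups
#1 VA=0xD8303201DCB (w,kernel):
  L0: frame=0x3B idx=27 entry=0x4A007 [P=1 RW=1 US=1 PS=0]
  L1: frame=0x4A idx=12 entry=0x4D007 [P=1 RW=1 US=1 PS=0]
  L2: frame=0x4D idx=25 entry=0x4E007 [P=1 RW=1 US=1 PS=0]
  L3: frame=0x4E idx=1 entry=0x51007 [P=1 RW=1 US=1 PS=0]
  ✓ 0x51DCB  — 4 lookups

Entries read for #1: 4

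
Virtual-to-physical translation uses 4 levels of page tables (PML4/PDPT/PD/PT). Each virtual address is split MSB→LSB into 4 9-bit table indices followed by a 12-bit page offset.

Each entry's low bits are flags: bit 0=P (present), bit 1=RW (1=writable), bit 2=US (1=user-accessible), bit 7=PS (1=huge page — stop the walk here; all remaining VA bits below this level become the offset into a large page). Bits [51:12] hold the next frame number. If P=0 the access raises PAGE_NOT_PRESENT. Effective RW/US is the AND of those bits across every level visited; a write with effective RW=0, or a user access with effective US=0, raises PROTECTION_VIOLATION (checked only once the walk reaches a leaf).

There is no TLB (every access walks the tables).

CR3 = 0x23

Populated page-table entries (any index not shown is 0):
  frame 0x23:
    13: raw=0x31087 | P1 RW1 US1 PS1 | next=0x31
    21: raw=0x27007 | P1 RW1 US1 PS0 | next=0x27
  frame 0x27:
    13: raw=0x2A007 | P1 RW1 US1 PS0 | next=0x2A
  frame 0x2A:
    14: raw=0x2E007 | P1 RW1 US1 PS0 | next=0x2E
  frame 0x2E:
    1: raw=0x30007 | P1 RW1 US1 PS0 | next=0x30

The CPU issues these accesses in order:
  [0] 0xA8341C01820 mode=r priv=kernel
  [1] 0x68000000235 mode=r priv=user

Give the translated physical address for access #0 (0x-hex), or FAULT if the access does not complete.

Per-access translation:
#0 VA=0xA8341C01820 (r,kernel):
  L0 @0x23[21] → 0x27007  P=1,RW=1,US=1,PS=0
  L1 @0x27[13] → 0x2A007  P=1,RW=1,US=1,PS=0
  L2 @0x2A[14] → 0x2E007  P=1,RW=1,US=1,PS=0
  L3 @0x2E[1] → 0x30007  P=1,RW=1,US=1,PS=0
  ✓ 0x30820  — 4 lookups
#1 VA=0x68000000235 (r,user):
  L0 @0x23[13] → 0x31087  P=1,RW=1,US=1,PS=1
  ✓ 0x31235 (huge @L0)  — 1 lookups

Access #0 PA: 0x30820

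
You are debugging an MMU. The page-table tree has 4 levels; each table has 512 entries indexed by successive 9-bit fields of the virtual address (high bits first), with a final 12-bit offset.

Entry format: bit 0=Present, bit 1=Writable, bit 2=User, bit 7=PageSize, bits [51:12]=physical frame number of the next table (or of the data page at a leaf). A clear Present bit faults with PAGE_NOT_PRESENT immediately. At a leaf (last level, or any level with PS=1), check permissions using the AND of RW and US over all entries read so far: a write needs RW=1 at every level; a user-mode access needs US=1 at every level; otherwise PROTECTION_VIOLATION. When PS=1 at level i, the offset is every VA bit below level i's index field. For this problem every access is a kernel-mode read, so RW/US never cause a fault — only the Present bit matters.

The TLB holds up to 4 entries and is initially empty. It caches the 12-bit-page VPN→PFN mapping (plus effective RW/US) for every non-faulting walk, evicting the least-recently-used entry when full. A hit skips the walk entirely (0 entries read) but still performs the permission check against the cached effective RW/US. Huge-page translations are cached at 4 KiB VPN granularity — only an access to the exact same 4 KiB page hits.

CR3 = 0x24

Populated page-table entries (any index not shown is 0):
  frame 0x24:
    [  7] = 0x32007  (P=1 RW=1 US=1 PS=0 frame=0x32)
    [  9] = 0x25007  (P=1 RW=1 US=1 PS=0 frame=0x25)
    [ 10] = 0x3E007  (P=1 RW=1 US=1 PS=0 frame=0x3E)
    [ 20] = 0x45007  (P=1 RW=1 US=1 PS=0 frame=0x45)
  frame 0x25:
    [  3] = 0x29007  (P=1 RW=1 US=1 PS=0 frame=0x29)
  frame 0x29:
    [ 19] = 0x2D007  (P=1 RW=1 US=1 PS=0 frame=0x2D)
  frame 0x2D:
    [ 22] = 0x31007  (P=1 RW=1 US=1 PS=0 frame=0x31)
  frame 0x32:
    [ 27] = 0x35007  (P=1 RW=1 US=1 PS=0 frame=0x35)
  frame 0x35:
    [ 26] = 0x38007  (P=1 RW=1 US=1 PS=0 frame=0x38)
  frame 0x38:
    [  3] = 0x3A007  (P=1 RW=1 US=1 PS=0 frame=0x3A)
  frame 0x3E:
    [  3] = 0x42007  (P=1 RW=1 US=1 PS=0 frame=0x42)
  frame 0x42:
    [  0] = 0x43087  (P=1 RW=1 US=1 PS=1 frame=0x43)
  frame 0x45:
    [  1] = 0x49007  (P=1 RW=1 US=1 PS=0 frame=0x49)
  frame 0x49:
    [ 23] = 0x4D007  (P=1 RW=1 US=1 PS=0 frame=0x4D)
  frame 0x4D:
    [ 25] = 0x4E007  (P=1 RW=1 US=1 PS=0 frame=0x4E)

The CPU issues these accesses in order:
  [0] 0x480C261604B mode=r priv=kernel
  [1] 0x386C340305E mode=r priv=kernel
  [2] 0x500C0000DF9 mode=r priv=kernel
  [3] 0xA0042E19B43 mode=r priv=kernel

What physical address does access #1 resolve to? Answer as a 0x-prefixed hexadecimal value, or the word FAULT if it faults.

Trace:
#0 VA=0x480C261604B (r,kernel):
  [0] read 0x24 idx=9: raw=0x25007 flags P=1 W=1 U=1 S=0
  [1] read 0x25 idx=3: raw=0x29007 flags P=1 W=1 U=1 S=0
  [2] read 0x29 idx=19: raw=0x2D007 flags P=1 W=1 U=1 S=0
  [3] read 0x2D idx=22: raw=0x31007 flags P=1 W=1 U=1 S=0
  ⇒ phys 0x3104B  [4 reads]
#1 VA=0x386C340305E (r,kernel):
  [0] read 0x24 idx=7: raw=0x32007 flags P=1 W=1 U=1 S=0
  [1] read 0x32 idx=27: raw=0x35007 flags P=1 W=1 U=1 S=0
  [2] read 0x35 idx=26: raw=0x38007 flags P=1 W=1 U=1 S=0
  [3] read 0x38 idx=3: raw=0x3A007 flags P=1 W=1 U=1 S=0
  ⇒ phys 0x3A05E  [4 reads]
#2 VA=0x500C0000DF9 (r,kernel):
  [0] read 0x24 idx=10: raw=0x3E007 flags P=1 W=1 U=1 S=0
  [1] read 0x3E idx=3: raw=0x42007 flags P=1 W=1 U=1 S=0
  [2] read 0x42 idx=0: raw=0x43087 flags P=1 W=1 U=1 S=1
  ⇒ phys 0x43DF9 (huge @L2)  [3 reads]
#3 VA=0xA0042E19B43 (r,kernel):
  [0] read 0x24 idx=20: raw=0x45007 flags P=1 W=1 U=1 S=0
  [1] read 0x45 idx=1: raw=0x49007 flags P=1 W=1 U=1 S=0
  [2] read 0x49 idx=23: raw=0x4D007 flags P=1 W=1 U=1 S=0
  [3] read 0x4D idx=25: raw=0x4E007 flags P=1 W=1 U=1 S=0
  ⇒ phys 0x4EB43  [4 reads]

Access #1 PA: 0x3A05E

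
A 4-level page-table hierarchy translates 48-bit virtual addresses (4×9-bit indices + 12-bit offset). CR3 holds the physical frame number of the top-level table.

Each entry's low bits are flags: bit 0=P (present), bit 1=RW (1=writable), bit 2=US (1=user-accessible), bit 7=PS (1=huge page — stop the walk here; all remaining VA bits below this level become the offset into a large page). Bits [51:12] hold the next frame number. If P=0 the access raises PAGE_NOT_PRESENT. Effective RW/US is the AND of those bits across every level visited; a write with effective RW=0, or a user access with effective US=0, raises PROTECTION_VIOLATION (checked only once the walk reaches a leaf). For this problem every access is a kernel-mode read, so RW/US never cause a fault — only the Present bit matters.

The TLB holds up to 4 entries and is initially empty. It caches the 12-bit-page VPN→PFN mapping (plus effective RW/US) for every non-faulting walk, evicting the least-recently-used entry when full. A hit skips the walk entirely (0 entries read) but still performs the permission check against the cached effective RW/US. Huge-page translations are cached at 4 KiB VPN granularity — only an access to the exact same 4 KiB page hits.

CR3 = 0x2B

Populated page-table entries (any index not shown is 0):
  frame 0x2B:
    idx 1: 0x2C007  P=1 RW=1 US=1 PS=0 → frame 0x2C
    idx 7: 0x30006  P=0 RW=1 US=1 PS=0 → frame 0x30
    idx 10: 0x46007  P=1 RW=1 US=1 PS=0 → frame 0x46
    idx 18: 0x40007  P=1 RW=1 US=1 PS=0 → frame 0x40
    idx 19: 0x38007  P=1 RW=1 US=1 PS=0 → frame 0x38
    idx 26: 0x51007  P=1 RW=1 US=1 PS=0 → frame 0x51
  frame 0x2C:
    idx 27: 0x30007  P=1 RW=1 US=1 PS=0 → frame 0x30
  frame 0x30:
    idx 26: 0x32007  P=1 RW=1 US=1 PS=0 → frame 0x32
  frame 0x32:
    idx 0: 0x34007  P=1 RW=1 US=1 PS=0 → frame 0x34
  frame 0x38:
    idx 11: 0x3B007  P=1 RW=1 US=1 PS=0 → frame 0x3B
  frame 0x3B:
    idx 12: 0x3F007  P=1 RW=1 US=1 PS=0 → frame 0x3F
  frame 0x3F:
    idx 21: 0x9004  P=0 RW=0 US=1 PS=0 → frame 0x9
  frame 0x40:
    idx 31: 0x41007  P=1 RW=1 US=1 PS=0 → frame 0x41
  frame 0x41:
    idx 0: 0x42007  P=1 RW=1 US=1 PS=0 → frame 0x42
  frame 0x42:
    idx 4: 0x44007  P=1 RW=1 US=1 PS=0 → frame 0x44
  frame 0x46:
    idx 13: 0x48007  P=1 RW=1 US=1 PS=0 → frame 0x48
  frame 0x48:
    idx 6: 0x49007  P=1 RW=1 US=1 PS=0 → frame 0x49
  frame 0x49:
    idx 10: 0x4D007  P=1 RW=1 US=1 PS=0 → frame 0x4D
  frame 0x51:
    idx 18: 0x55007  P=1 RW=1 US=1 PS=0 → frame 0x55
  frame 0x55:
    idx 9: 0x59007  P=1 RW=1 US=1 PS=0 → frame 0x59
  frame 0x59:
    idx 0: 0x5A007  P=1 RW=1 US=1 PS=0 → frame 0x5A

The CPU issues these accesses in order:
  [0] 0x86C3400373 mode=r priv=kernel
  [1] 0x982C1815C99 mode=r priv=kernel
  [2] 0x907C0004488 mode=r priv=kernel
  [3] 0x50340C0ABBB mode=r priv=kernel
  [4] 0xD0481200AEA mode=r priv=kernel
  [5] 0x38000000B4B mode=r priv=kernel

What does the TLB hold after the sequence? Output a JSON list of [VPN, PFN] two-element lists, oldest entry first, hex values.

Trace:
#0 VA=0x86C3400373 (r,kernel):
  L0: frame=0x2B idx=1 entry=0x2C007 [P=1 RW=1 US=1 PS=0]
  L1: frame=0x2C idx=27 entry=0x30007 [P=1 RW=1 US=1 PS=0]
  L2: frame=0x30 idx=26 entry=0x32007 [P=1 RW=1 US=1 PS=0]
  L3: frame=0x32 idx=0 entry=0x34007 [P=1 RW=1 US=1 PS=0]
  ⇒ phys 0x34373  [4 reads]
#1 VA=0x982C1815C99 (r,kernel):
  L0: frame=0x2B idx=19 entry=0x38007 [P=1 RW=1 US=1 PS=0]
  L1: frame=0x38 idx=11 entry=0x3B007 [P=1 RW=1 US=1 PS=0]
  L2: frame=0x3B idx=12 entry=0x3F007 [P=1 RW=1 US=1 PS=0]
  L3: frame=0x3F idx=21 entry=0x9004 [P=0 RW=0 US=1 PS=0]
  → PAGE_NOT_PRESENT  (4 entries read)
#2 VA=0x907C0004488 (r,kernel):
  L0: frame=0x2B idx=18 entry=0x40007 [P=1 RW=1 US=1 PS=0]
  L1: frame=0x40 idx=31 entry=0x41007 [P=1 RW=1 US=1 PS=0]
  L2: frame=0x41 idx=0 entry=0x42007 [P=1 RW=1 US=1 PS=0]
  L3: frame=0x42 idx=4 entry=0x44007 [P=1 RW=1 US=1 PS=0]
  ⇒ phys 0x44488  [4 reads]
#3 VA=0x50340C0ABBB (r,kernel):
  L0: frame=0x2B idx=10 entry=0x46007 [P=1 RW=1 US=1 PS=0]
  L1: frame=0x46 idx=13 entry=0x48007 [P=1 RW=1 US=1 PS=0]
  L2: frame=0x48 idx=6 entry=0x49007 [P=1 RW=1 US=1 PS=0]
  L3: frame=0x49 idx=10 entry=0x4D007 [P=1 RW=1 US=1 PS=0]
  ⇒ phys 0x4DBBB  [4 reads]
#4 VA=0xD0481200AEA (r,kernel):
  L0: frame=0x2B idx=26 entry=0x51007 [P=1 RW=1 US=1 PS=0]
  L1: frame=0x51 idx=18 entry=0x55007 [P=1 RW=1 US=1 PS=0]
  L2: frame=0x55 idx=9 entry=0x59007 [P=1 RW=1 US=1 PS=0]
  L3: frame=0x59 idx=0 entry=0x5A007 [P=1 RW=1 US=1 PS=0]
  ⇒ phys 0x5AAEA  [4 reads]
#5 VA=0x38000000B4B (r,kernel):
  L0: frame=0x2B idx=7 entry=0x30006 [P=0 RW=1 US=1 PS=0]
  → PAGE_NOT_PRESENT  (1 entries read)

TLB: [["0x86C3400", "0x34"], ["0x907C0004", "0x44"], ["0x50340C0A", "0x4D"], ["0xD0481200", "0x5A"]]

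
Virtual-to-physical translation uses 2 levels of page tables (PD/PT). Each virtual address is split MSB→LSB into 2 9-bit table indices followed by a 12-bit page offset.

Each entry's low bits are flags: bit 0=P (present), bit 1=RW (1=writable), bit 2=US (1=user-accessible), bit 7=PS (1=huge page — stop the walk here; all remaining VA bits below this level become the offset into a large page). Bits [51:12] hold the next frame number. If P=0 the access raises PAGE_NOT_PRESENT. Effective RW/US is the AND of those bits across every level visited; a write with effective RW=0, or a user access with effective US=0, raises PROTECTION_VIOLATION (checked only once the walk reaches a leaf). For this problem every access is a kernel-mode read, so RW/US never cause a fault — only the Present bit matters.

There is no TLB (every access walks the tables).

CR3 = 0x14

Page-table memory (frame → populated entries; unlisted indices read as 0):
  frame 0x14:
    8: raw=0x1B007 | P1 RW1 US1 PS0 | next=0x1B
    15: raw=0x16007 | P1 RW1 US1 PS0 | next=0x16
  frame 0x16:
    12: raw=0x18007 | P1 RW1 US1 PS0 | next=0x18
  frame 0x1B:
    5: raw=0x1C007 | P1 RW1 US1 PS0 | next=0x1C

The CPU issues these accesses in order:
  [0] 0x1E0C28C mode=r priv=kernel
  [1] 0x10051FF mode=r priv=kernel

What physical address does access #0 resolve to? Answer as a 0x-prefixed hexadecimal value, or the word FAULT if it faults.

Trace:
#0 VA=0x1E0C28C (r,kernel):
  [0] read 0x14 idx=15: raw=0x16007 flags P=1 W=1 U=1 S=0
  [1] read 0x16 idx=12: raw=0x18007 flags P=1 W=1 U=1 S=0
  → PA=0x1828C  (2 entries read)
#1 VA=0x10051FF (r,kernel):
  [0] read 0x14 idx=8: raw=0x1B007 flags P=1 W=1 U=1 S=0
  [1] read 0x1B idx=5: raw=0x1C007 flags P=1 W=1 U=1 S=0
  → PA=0x1C1FF  (2 entries read)

Access #0 PA: 0x1828C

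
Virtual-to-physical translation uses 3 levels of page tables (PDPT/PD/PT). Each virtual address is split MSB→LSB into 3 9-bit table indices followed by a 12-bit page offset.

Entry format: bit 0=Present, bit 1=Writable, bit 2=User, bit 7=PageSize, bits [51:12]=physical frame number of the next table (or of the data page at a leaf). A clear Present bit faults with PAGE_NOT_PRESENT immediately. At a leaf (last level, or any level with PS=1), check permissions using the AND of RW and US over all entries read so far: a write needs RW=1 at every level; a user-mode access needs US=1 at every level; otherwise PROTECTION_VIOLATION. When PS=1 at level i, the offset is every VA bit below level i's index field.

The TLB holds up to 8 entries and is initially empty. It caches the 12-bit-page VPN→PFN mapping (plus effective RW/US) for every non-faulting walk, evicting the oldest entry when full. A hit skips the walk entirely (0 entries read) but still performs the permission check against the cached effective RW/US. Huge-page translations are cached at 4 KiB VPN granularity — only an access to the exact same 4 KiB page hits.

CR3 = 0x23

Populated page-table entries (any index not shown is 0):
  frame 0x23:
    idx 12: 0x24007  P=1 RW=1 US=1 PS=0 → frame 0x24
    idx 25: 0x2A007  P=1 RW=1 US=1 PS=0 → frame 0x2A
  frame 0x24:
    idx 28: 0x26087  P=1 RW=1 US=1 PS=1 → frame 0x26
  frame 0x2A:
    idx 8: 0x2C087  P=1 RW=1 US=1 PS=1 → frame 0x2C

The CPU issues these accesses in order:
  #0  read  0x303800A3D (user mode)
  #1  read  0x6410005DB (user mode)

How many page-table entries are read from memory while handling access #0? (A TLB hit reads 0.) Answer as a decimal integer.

Walk each access:
#0 VA=0x303800A3D (r,user):
  [0] read 0x23 idx=12: raw=0x24007 flags P=1 W=1 U=1 S=0
  [1] read 0x24 idx=28: raw=0x26087 flags P=1 W=1 U=1 S=1
  ✓ 0x26A3D (huge @L1)  — 2 lookups
#1 VA=0x6410005DB (r,user):
  [0] read 0x23 idx=25: raw=0x2A007 flags P=1 W=1 U=1 S=0
  [1] read 0x2A idx=8: raw=0x2C087 flags P=1 W=1 U=1 S=1
  ✓ 0x2C5DB (huge @L1)  — 2 lookups

Entries read for #0: 2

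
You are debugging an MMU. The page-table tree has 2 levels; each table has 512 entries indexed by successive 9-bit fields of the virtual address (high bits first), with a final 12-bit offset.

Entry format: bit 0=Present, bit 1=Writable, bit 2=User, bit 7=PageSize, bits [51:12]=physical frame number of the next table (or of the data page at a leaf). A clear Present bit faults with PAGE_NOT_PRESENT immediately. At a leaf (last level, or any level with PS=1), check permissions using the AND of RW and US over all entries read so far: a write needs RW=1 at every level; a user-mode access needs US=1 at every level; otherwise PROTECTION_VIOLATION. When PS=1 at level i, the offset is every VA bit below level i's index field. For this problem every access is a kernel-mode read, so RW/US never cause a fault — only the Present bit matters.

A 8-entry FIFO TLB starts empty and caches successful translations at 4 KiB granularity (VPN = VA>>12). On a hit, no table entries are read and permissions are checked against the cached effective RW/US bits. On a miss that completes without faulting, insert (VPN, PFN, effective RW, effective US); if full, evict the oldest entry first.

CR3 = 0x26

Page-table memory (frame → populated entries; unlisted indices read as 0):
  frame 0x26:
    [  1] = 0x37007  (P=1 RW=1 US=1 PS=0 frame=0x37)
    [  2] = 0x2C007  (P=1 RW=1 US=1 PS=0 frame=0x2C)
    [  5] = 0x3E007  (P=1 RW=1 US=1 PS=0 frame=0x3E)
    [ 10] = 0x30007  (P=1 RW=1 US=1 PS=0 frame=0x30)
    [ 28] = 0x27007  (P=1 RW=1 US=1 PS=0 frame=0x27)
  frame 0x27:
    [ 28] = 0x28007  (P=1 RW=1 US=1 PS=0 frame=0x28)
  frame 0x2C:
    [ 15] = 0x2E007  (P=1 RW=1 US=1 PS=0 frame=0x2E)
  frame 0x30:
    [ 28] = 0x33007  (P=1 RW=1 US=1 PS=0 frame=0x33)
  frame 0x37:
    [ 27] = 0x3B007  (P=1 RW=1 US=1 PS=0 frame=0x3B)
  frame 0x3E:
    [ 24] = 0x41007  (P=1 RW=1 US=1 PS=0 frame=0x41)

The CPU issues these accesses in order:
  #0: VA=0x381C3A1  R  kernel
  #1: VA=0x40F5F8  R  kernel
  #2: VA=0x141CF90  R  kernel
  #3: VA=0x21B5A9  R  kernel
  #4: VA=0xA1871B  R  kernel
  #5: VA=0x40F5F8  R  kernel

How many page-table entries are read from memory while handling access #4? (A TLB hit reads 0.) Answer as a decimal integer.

Per-access translation:
#0 VA=0x381C3A1 (r,kernel):
  [0] read 0x26 idx=28: raw=0x27007 flags P=1 W=1 U=1 S=0
  [1] read 0x27 idx=28: raw=0x28007 flags P=1 W=1 U=1 S=0
  → PA=0x283A1  (2 entries read)
#1 VA=0x40F5F8 (r,kernel):
  [0] read 0x26 idx=2: raw=0x2C007 flags P=1 W=1 U=1 S=0
  [1] read 0x2C idx=15: raw=0x2E007 flags P=1 W=1 U=1 S=0
  → PA=0x2E5F8  (2 entries read)
#2 VA=0x141CF90 (r,kernel):
  [0] read 0x26 idx=10: raw=0x30007 flags P=1 W=1 U=1 S=0
  [1] read 0x30 idx=28: raw=0x33007 flags P=1 W=1 U=1 S=0
  → PA=0x33F90  (2 entries read)
#3 VA=0x21B5A9 (r,kernel):
  [0] read 0x26 idx=1: raw=0x37007 flags P=1 W=1 U=1 S=0
  [1] read 0x37 idx=27: raw=0x3B007 flags P=1 W=1 U=1 S=0
  → PA=0x3B5A9  (2 entries read)
#4 VA=0xA1871B (r,kernel):
  [0] read 0x26 idx=5: raw=0x3E007 flags P=1 W=1 U=1 S=0
  [1] read 0x3E idx=24: raw=0x41007 flags P=1 W=1 U=1 S=0
  → PA=0x4171B  (2 entries read)
#5 VA=0x40F5F8 (r,kernel):
  TLB hit vpn=0x40F → PA=0x2E5F8

Entries read for #4: 2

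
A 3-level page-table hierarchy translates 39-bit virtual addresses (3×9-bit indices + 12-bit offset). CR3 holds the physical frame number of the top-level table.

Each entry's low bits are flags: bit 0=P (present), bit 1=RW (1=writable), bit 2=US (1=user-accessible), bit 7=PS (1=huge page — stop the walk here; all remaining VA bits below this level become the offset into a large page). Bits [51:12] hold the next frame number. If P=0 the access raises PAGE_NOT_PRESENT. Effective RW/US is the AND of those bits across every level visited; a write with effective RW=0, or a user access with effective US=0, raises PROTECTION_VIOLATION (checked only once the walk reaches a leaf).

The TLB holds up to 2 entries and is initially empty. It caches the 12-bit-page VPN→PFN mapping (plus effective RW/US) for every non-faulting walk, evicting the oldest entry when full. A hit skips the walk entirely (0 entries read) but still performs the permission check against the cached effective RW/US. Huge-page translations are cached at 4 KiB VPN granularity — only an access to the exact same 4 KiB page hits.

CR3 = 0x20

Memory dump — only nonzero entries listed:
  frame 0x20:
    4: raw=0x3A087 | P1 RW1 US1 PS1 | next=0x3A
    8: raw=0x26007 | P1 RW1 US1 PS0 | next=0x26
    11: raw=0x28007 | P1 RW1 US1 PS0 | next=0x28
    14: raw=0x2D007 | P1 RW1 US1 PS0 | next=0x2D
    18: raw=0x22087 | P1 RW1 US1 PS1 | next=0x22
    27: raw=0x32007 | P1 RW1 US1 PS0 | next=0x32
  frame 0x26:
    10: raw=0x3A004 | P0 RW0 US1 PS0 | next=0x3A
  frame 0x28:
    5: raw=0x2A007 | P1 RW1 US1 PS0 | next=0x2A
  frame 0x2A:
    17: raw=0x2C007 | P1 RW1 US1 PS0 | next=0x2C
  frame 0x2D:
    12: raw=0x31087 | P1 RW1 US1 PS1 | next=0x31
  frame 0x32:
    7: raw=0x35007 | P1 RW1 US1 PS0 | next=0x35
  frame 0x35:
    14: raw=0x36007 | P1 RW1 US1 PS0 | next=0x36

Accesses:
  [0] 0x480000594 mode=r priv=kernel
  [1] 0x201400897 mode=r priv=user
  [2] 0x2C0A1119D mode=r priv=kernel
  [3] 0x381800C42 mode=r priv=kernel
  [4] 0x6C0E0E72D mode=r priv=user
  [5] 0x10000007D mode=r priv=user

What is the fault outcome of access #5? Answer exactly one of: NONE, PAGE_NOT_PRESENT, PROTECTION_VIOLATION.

Trace:
#0 VA=0x480000594 (r,kernel):
  L0: frame=0x20 idx=18 entry=0x22087 [P=1 RW=1 US=1 PS=1]
  → PA=0x22594 (huge @L0)  (1 entries read)
#1 VA=0x201400897 (r,user):
  L0: frame=0x20 idx=8 entry=0x26007 [P=1 RW=1 US=1 PS=0]
  L1: frame=0x26 idx=10 entry=0x3A004 [P=0 RW=0 US=1 PS=0]
  → PAGE_NOT_PRESENT  (2 entries read)
#2 VA=0x2C0A1119D (r,kernel):
  L0: frame=0x20 idx=11 entry=0x28007 [P=1 RW=1 US=1 PS=0]
  L1: frame=0x28 idx=5 entry=0x2A007 [P=1 RW=1 US=1 PS=0]
  L2: frame=0x2A idx=17 entry=0x2C007 [P=1 RW=1 US=1 PS=0]
  → PA=0x2C19D  (3 entries read)
#3 VA=0x381800C42 (r,kernel):
  L0: frame=0x20 idx=14 entry=0x2D007 [P=1 RW=1 US=1 PS=0]
  L1: frame=0x2D idx=12 entry=0x31087 [P=1 RW=1 US=1 PS=1]
  → PA=0x31C42 (huge @L1)  (2 entries read)
#4 VA=0x6C0E0E72D (r,user):
  L0: frame=0x20 idx=27 entry=0x32007 [P=1 RW=1 US=1 PS=0]
  L1: frame=0x32 idx=7 entry=0x35007 [P=1 RW=1 US=1 PS=0]
  L2: frame=0x35 idx=14 entry=0x36007 [P=1 RW=1 US=1 PS=0]
  → PA=0x3672D  (3 entries read)
#5 VA=0x10000007D (r,user):
  L0: frame=0x20 idx=4 entry=0x3A087 [P=1 RW=1 US=1 PS=1]
  → PA=0x3A07D (huge @L0)  (1 entries read)

Access #5 fault: NONE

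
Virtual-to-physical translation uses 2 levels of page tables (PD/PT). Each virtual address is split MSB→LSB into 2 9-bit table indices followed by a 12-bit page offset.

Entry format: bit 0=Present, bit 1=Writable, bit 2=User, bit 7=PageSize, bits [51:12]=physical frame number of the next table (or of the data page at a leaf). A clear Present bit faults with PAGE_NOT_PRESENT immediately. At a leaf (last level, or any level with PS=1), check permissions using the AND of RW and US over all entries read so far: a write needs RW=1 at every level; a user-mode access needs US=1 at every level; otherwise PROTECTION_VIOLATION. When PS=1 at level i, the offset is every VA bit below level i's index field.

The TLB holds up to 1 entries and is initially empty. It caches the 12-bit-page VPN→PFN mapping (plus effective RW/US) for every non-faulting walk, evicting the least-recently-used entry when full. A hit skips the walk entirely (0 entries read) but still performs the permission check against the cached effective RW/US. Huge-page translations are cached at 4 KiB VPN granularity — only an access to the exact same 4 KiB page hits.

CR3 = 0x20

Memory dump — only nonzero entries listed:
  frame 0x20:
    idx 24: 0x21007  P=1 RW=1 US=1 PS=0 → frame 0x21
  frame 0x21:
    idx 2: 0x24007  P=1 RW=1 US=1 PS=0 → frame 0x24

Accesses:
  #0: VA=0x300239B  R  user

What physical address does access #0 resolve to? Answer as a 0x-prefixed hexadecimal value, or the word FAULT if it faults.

Trace:
#0 VA=0x300239B (r,user):
  lvl0: tbl 0x20, slot 24 ⇒ 0x21007 (P1/RW1/US1/PS0)
  lvl1: tbl 0x21, slot 2 ⇒ 0x24007 (P1/RW1/US1/PS0)
  → PA=0x2439B  (2 entries read)

Access #0 PA: 0x2439B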